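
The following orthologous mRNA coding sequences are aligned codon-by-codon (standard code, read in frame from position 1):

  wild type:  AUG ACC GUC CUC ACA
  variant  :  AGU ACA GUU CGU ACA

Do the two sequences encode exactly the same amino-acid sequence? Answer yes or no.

Codon 1: AUG Met / AGU Ser — nonsynonymous.
Codon 2: ACC Thr / ACA Thr — synonymous.
Codon 3: GUC Val / GUU Val — synonymous.
Codon 4: CUC Leu / CGU Arg — nonsynonymous.
Codon 5: ACA Thr / ACA Thr — identical.
Nonsynonymous differences: 2 → different protein.

no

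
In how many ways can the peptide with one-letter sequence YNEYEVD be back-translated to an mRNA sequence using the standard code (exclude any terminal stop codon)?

256

Tyr: 2 codons.
Asn: 2 codons.
Glu: 2 codons.
Tyr: 2 codons.
Glu: 2 codons.
Val: 4 codons.
Asp: 2 codons.
2 × 2 × 2 × 2 × 2 × 4 × 2 = 256.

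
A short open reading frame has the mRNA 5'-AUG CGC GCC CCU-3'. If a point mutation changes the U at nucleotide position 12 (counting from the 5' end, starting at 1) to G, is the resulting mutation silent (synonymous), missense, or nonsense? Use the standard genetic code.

silent

Position 12 falls in codon 4: CCU → Pro.
After the substitution the codon is CCG → Pro.
Both encode Pro, so the change is synonymous.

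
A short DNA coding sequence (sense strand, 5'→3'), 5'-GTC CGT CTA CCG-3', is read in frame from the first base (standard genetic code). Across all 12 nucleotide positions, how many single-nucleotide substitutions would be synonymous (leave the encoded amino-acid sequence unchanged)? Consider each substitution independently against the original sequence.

13

Codon 1 (GTC, Val): 3 synonymous substitutions.
Codon 2 (CGT, Arg): 3 synonymous substitutions.
Codon 3 (CTA, Leu): 4 synonymous substitutions.
Codon 4 (CCG, Pro): 3 synonymous substitutions.
Total: 3 + 3 + 4 + 3 = 13.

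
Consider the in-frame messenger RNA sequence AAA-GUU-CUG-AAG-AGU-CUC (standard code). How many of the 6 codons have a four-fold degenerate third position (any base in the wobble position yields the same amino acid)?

3

Codon 1 AAA (Lys): third position 2-fold.
Codon 2 GUU (Val): third position 4-fold.
Codon 3 CUG (Leu): third position 4-fold.
Codon 4 AAG (Lys): third position 2-fold.
Codon 5 AGU (Ser): third position 2-fold.
Codon 6 CUC (Leu): third position 4-fold.
Four-fold degenerate third positions: 3.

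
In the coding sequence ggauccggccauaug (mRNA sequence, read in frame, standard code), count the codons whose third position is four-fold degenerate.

Codon 1 GGA (Gly): third position 4-fold.
Codon 2 UCC (Ser): third position 4-fold.
Codon 3 GGC (Gly): third position 4-fold.
Codon 4 CAU (His): third position 2-fold.
Codon 5 AUG (Met): third position 1-fold.
Four-fold degenerate third positions: 3.

3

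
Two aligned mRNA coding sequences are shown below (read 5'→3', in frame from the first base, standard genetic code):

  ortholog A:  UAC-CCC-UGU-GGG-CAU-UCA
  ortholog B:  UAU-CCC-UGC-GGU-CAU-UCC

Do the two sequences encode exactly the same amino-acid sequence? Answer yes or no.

yes

Codon 1: UAC Tyr / UAU Tyr — synonymous.
Codon 2: CCC Pro / CCC Pro — identical.
Codon 3: UGU Cys / UGC Cys — synonymous.
Codon 4: GGG Gly / GGU Gly — synonymous.
Codon 5: CAU His / CAU His — identical.
Codon 6: UCA Ser / UCC Ser — synonymous.
Nonsynonymous differences: 0 → same protein.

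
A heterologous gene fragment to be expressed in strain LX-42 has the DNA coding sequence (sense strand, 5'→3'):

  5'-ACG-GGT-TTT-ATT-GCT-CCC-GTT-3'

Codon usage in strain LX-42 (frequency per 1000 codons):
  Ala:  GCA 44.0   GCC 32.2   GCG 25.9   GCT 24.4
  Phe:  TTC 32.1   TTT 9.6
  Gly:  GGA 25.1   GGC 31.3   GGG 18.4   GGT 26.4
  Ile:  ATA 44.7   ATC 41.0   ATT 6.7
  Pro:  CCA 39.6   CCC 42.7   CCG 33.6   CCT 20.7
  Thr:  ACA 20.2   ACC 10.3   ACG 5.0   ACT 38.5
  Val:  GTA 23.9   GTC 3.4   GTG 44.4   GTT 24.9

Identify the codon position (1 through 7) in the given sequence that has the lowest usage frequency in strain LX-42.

1

Codon 1 ACG (Thr): 5.0 per 1000.
Codon 2 GGT (Gly): 26.4 per 1000.
Codon 3 TTT (Phe): 9.6 per 1000.
Codon 4 ATT (Ile): 6.7 per 1000.
Codon 5 GCT (Ala): 24.4 per 1000.
Codon 6 CCC (Pro): 42.7 per 1000.
Codon 7 GTT (Val): 24.9 per 1000.
Lowest frequency is 5.0 at codon 1.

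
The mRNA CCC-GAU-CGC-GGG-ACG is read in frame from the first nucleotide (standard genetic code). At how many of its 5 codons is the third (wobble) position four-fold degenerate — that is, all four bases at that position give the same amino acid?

4

Codon 1 CCC (Pro): third position 4-fold.
Codon 2 GAU (Asp): third position 2-fold.
Codon 3 CGC (Arg): third position 4-fold.
Codon 4 GGG (Gly): third position 4-fold.
Codon 5 ACG (Thr): third position 4-fold.
Four-fold degenerate third positions: 4.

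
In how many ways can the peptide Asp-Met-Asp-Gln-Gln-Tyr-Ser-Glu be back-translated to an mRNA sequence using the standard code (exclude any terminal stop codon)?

Asp: 2 codons.
Met: 1 codon.
Asp: 2 codons.
Gln: 2 codons.
Gln: 2 codons.
Tyr: 2 codons.
Ser: 6 codons.
Glu: 2 codons.
2 × 1 × 2 × 2 × 2 × 2 × 6 × 2 = 384.

384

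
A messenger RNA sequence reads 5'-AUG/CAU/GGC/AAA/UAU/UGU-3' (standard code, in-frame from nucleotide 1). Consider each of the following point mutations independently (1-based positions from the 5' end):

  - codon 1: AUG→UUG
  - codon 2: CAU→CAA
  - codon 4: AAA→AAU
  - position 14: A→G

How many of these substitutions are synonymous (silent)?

0

Codon 1: AUG (Met) → UUG (Leu) — missense.
Codon 2: CAU (His) → CAA (Gln) — missense.
Codon 4: AAA (Lys) → AAU (Asn) — missense.
Codon 5: UAU (Tyr) → UGU (Cys) — missense.
Synonymous: 0 of 4.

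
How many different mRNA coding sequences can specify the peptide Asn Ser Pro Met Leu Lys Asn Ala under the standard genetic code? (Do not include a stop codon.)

4608

Asn: 2 codons.
Ser: 6 codons.
Pro: 4 codons.
Met: 1 codon.
Leu: 6 codons.
Lys: 2 codons.
Asn: 2 codons.
Ala: 4 codons.
2 × 6 × 4 × 1 × 6 × 2 × 2 × 4 = 4608.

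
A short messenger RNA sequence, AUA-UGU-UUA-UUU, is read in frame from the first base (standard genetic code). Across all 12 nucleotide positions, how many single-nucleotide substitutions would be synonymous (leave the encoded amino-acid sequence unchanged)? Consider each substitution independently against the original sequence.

Codon 1 (AUA, Ile): 2 synonymous substitutions.
Codon 2 (UGU, Cys): 1 synonymous substitution.
Codon 3 (UUA, Leu): 2 synonymous substitutions.
Codon 4 (UUU, Phe): 1 synonymous substitution.
Total: 2 + 1 + 2 + 1 = 6.

6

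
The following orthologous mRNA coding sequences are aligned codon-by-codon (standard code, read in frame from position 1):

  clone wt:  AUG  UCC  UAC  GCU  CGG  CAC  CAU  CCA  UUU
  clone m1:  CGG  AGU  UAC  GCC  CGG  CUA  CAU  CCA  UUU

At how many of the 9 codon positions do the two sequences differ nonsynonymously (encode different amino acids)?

Codon 1: AUG Met / CGG Arg — nonsynonymous.
Codon 2: UCC Ser / AGU Ser — synonymous.
Codon 3: UAC Tyr / UAC Tyr — identical.
Codon 4: GCU Ala / GCC Ala — synonymous.
Codon 5: CGG Arg / CGG Arg — identical.
Codon 6: CAC His / CUA Leu — nonsynonymous.
Codon 7: CAU His / CAU His — identical.
Codon 8: CCA Pro / CCA Pro — identical.
Codon 9: UUU Phe / UUU Phe — identical.
Nonsynonymous differences: 2.

2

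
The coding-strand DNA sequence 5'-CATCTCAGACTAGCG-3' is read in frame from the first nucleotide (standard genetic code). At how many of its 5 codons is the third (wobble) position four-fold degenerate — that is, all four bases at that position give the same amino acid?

Codon 1 CAT (His): third position 2-fold.
Codon 2 CTC (Leu): third position 4-fold.
Codon 3 AGA (Arg): third position 2-fold.
Codon 4 CTA (Leu): third position 4-fold.
Codon 5 GCG (Ala): third position 4-fold.
Four-fold degenerate third positions: 3.

3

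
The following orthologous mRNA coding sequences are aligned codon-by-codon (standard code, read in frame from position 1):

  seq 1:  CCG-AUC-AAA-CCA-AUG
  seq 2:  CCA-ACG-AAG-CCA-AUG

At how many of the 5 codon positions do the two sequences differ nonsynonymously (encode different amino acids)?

Codon 1: CCG Pro / CCA Pro — synonymous.
Codon 2: AUC Ile / ACG Thr — nonsynonymous.
Codon 3: AAA Lys / AAG Lys — synonymous.
Codon 4: CCA Pro / CCA Pro — identical.
Codon 5: AUG Met / AUG Met — identical.
Nonsynonymous differences: 1.

1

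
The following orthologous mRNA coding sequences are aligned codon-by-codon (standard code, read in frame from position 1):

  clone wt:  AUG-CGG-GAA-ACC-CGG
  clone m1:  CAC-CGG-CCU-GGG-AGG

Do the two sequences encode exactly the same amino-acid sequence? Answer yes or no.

no

Codon 1: AUG Met / CAC His — nonsynonymous.
Codon 2: CGG Arg / CGG Arg — identical.
Codon 3: GAA Glu / CCU Pro — nonsynonymous.
Codon 4: ACC Thr / GGG Gly — nonsynonymous.
Codon 5: CGG Arg / AGG Arg — synonymous.
Nonsynonymous differences: 3 → different protein.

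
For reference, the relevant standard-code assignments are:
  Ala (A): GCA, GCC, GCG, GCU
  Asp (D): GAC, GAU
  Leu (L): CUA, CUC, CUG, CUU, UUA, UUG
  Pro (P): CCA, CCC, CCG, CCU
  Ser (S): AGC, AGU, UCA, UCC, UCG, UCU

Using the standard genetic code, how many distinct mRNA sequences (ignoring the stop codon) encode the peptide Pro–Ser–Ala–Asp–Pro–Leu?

Pro: 4 codons.
Ser: 6 codons.
Ala: 4 codons.
Asp: 2 codons.
Pro: 4 codons.
Leu: 6 codons.
4 × 6 × 4 × 2 × 4 × 6 = 4608.

4608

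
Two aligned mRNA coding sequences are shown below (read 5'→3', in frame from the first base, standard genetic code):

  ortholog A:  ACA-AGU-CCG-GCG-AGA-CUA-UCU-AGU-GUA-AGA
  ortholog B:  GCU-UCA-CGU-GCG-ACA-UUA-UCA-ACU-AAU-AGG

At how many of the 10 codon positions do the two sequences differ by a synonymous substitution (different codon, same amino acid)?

Codon 1: ACA Thr / GCU Ala — nonsynonymous.
Codon 2: AGU Ser / UCA Ser — synonymous.
Codon 3: CCG Pro / CGU Arg — nonsynonymous.
Codon 4: GCG Ala / GCG Ala — identical.
Codon 5: AGA Arg / ACA Thr — nonsynonymous.
Codon 6: CUA Leu / UUA Leu — synonymous.
Codon 7: UCU Ser / UCA Ser — synonymous.
Codon 8: AGU Ser / ACU Thr — nonsynonymous.
Codon 9: GUA Val / AAU Asn — nonsynonymous.
Codon 10: AGA Arg / AGG Arg — synonymous.
Synonymous differences: 4.

4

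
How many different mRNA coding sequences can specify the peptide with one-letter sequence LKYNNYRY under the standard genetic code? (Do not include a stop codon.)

2304

Leu: 6 codons.
Lys: 2 codons.
Tyr: 2 codons.
Asn: 2 codons.
Asn: 2 codons.
Tyr: 2 codons.
Arg: 6 codons.
Tyr: 2 codons.
6 × 2 × 2 × 2 × 2 × 2 × 6 × 2 = 2304.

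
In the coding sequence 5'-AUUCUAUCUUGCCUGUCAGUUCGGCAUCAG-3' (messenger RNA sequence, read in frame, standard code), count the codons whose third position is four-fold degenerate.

6

Codon 1 AUU (Ile): third position 3-fold.
Codon 2 CUA (Leu): third position 4-fold.
Codon 3 UCU (Ser): third position 4-fold.
Codon 4 UGC (Cys): third position 2-fold.
Codon 5 CUG (Leu): third position 4-fold.
Codon 6 UCA (Ser): third position 4-fold.
Codon 7 GUU (Val): third position 4-fold.
Codon 8 CGG (Arg): third position 4-fold.
Codon 9 CAU (His): third position 2-fold.
Codon 10 CAG (Gln): third position 2-fold.
Four-fold degenerate third positions: 6.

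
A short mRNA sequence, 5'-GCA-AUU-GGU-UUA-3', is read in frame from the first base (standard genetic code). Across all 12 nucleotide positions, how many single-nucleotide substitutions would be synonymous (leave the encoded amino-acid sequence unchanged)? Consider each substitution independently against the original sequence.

Codon 1 (GCA, Ala): 3 synonymous substitutions.
Codon 2 (AUU, Ile): 2 synonymous substitutions.
Codon 3 (GGU, Gly): 3 synonymous substitutions.
Codon 4 (UUA, Leu): 2 synonymous substitutions.
Total: 3 + 2 + 3 + 2 = 10.

10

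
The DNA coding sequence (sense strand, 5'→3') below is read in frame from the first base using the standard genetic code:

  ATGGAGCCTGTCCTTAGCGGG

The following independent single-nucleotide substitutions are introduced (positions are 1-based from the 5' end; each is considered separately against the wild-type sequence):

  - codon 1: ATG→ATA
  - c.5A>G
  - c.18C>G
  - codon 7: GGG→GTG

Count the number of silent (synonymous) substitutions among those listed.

0

Codon 1: ATG (Met) → ATA (Ile) — missense.
Codon 2: GAG (Glu) → GGG (Gly) — missense.
Codon 6: AGC (Ser) → AGG (Arg) — missense.
Codon 7: GGG (Gly) → GTG (Val) — missense.
Synonymous: 0 of 4.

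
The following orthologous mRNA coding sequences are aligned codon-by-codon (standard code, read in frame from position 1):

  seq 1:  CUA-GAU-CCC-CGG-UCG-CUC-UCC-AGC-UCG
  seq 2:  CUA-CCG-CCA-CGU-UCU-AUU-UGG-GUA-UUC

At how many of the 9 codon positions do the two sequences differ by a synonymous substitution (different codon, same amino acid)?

Codon 1: CUA Leu / CUA Leu — identical.
Codon 2: GAU Asp / CCG Pro — nonsynonymous.
Codon 3: CCC Pro / CCA Pro — synonymous.
Codon 4: CGG Arg / CGU Arg — synonymous.
Codon 5: UCG Ser / UCU Ser — synonymous.
Codon 6: CUC Leu / AUU Ile — nonsynonymous.
Codon 7: UCC Ser / UGG Trp — nonsynonymous.
Codon 8: AGC Ser / GUA Val — nonsynonymous.
Codon 9: UCG Ser / UUC Phe — nonsynonymous.
Synonymous differences: 3.

3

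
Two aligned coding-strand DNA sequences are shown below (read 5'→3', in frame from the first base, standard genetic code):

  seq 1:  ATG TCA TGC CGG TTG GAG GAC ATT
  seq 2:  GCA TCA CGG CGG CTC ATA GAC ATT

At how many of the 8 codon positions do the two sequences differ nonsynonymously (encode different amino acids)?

3

Codon 1: ATG Met / GCA Ala — nonsynonymous.
Codon 2: TCA Ser / TCA Ser — identical.
Codon 3: TGC Cys / CGG Arg — nonsynonymous.
Codon 4: CGG Arg / CGG Arg — identical.
Codon 5: TTG Leu / CTC Leu — synonymous.
Codon 6: GAG Glu / ATA Ile — nonsynonymous.
Codon 7: GAC Asp / GAC Asp — identical.
Codon 8: ATT Ile / ATT Ile — identical.
Nonsynonymous differences: 3.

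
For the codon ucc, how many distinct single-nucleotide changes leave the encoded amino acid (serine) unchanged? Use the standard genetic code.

Position 1: none → 0 synonymous.
Position 2: none → 0 synonymous.
Position 3: UCU, UCA, UCG → 3 synonymous.
Total: 0 + 0 + 3 = 3.

3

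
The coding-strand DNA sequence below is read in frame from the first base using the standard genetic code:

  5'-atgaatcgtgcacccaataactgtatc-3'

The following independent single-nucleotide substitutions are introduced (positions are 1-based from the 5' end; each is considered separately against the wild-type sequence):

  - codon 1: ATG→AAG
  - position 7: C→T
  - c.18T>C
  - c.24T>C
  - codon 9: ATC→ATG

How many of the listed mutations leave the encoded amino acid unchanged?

Codon 1: ATG (Met) → AAG (Lys) — missense.
Codon 3: CGT (Arg) → TGT (Cys) — missense.
Codon 6: AAT (Asn) → AAC (Asn) — synonymous.
Codon 8: TGT (Cys) → TGC (Cys) — synonymous.
Codon 9: ATC (Ile) → ATG (Met) — missense.
Synonymous: 2 of 5.

2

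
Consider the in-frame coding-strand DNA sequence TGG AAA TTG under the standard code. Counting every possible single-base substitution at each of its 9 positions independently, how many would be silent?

Codon 1 (TGG, Trp): 0 synonymous substitutions.
Codon 2 (AAA, Lys): 1 synonymous substitution.
Codon 3 (TTG, Leu): 2 synonymous substitutions.
Total: 0 + 1 + 2 = 3.

3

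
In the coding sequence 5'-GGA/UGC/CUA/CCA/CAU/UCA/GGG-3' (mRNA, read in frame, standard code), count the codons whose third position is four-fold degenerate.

5

Codon 1 GGA (Gly): third position 4-fold.
Codon 2 UGC (Cys): third position 2-fold.
Codon 3 CUA (Leu): third position 4-fold.
Codon 4 CCA (Pro): third position 4-fold.
Codon 5 CAU (His): third position 2-fold.
Codon 6 UCA (Ser): third position 4-fold.
Codon 7 GGG (Gly): third position 4-fold.
Four-fold degenerate third positions: 5.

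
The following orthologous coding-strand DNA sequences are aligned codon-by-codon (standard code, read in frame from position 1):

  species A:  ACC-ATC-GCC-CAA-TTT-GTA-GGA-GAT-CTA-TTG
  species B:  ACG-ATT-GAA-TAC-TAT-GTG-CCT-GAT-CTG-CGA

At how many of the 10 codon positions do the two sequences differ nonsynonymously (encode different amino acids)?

Codon 1: ACC Thr / ACG Thr — synonymous.
Codon 2: ATC Ile / ATT Ile — synonymous.
Codon 3: GCC Ala / GAA Glu — nonsynonymous.
Codon 4: CAA Gln / TAC Tyr — nonsynonymous.
Codon 5: TTT Phe / TAT Tyr — nonsynonymous.
Codon 6: GTA Val / GTG Val — synonymous.
Codon 7: GGA Gly / CCT Pro — nonsynonymous.
Codon 8: GAT Asp / GAT Asp — identical.
Codon 9: CTA Leu / CTG Leu — synonymous.
Codon 10: TTG Leu / CGA Arg — nonsynonymous.
Nonsynonymous differences: 5.

5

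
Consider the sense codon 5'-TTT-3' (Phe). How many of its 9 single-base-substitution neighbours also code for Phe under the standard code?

1

Position 1: none → 0 synonymous.
Position 2: none → 0 synonymous.
Position 3: TTC → 1 synonymous.
Total: 0 + 0 + 1 = 1.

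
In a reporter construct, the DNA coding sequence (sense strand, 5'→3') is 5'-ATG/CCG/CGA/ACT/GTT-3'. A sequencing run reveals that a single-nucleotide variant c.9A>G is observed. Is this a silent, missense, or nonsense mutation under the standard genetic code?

Position 9 falls in codon 3: CGA → Arg.
After the substitution the codon is CGG → Arg.
Both encode Arg, so the change is synonymous.

silent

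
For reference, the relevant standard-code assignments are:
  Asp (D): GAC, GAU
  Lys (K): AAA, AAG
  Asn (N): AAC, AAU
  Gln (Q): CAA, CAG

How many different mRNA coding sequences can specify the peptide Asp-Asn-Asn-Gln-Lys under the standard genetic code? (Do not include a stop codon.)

32

Asp: 2 codons.
Asn: 2 codons.
Asn: 2 codons.
Gln: 2 codons.
Lys: 2 codons.
2 × 2 × 2 × 2 × 2 = 32.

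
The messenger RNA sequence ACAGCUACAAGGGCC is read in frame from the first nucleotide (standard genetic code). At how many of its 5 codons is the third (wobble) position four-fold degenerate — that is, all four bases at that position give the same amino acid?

Codon 1 ACA (Thr): third position 4-fold.
Codon 2 GCU (Ala): third position 4-fold.
Codon 3 ACA (Thr): third position 4-fold.
Codon 4 AGG (Arg): third position 2-fold.
Codon 5 GCC (Ala): third position 4-fold.
Four-fold degenerate third positions: 4.

4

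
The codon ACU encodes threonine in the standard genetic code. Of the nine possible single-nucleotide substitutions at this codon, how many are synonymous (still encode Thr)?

Position 1: none → 0 synonymous.
Position 2: none → 0 synonymous.
Position 3: ACC, ACA, ACG → 3 synonymous.
Total: 0 + 0 + 3 = 3.

3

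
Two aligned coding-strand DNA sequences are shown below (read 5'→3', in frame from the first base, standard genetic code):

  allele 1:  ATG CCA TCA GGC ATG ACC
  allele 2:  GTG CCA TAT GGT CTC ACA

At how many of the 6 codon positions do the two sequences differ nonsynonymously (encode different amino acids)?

Codon 1: ATG Met / GTG Val — nonsynonymous.
Codon 2: CCA Pro / CCA Pro — identical.
Codon 3: TCA Ser / TAT Tyr — nonsynonymous.
Codon 4: GGC Gly / GGT Gly — synonymous.
Codon 5: ATG Met / CTC Leu — nonsynonymous.
Codon 6: ACC Thr / ACA Thr — synonymous.
Nonsynonymous differences: 3.

3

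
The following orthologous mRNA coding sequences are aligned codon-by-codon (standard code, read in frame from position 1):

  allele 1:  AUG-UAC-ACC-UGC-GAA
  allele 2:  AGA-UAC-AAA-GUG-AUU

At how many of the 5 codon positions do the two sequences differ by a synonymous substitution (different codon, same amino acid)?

0

Codon 1: AUG Met / AGA Arg — nonsynonymous.
Codon 2: UAC Tyr / UAC Tyr — identical.
Codon 3: ACC Thr / AAA Lys — nonsynonymous.
Codon 4: UGC Cys / GUG Val — nonsynonymous.
Codon 5: GAA Glu / AUU Ile — nonsynonymous.
Synonymous differences: 0.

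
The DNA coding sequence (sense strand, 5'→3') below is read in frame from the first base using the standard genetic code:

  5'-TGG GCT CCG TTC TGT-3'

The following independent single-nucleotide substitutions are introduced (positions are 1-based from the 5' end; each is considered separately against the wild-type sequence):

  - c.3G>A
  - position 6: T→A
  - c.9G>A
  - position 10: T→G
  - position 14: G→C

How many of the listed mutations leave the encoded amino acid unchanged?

Codon 1: TGG (Trp) → TGA (Stop) — nonsense.
Codon 2: GCT (Ala) → GCA (Ala) — synonymous.
Codon 3: CCG (Pro) → CCA (Pro) — synonymous.
Codon 4: TTC (Phe) → GTC (Val) — missense.
Codon 5: TGT (Cys) → TCT (Ser) — missense.
Synonymous: 2 of 5.

2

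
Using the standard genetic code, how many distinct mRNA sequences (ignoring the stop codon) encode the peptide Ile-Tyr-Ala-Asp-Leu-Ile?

Ile: 3 codons.
Tyr: 2 codons.
Ala: 4 codons.
Asp: 2 codons.
Leu: 6 codons.
Ile: 3 codons.
3 × 2 × 4 × 2 × 6 × 3 = 864.

864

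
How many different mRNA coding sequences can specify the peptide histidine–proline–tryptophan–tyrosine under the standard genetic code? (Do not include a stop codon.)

His: 2 codons.
Pro: 4 codons.
Trp: 1 codon.
Tyr: 2 codons.
2 × 4 × 1 × 2 = 16.

16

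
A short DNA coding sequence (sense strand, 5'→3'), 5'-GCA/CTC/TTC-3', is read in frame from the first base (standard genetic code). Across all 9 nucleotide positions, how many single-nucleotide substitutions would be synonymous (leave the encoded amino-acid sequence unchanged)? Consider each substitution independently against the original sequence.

Codon 1 (GCA, Ala): 3 synonymous substitutions.
Codon 2 (CTC, Leu): 3 synonymous substitutions.
Codon 3 (TTC, Phe): 1 synonymous substitution.
Total: 3 + 3 + 1 = 7.

7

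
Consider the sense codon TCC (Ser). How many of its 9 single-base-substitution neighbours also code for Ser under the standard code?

3

Position 1: none → 0 synonymous.
Position 2: none → 0 synonymous.
Position 3: TCT, TCA, TCG → 3 synonymous.
Total: 0 + 0 + 3 = 3.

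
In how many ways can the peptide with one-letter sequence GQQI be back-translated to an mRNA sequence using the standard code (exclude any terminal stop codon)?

48

Gly: 4 codons.
Gln: 2 codons.
Gln: 2 codons.
Ile: 3 codons.
4 × 2 × 2 × 3 = 48.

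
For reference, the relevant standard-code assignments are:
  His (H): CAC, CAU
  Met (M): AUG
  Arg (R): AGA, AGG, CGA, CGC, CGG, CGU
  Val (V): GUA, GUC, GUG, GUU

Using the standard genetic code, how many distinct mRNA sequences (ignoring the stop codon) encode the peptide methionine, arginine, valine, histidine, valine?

Met: 1 codon.
Arg: 6 codons.
Val: 4 codons.
His: 2 codons.
Val: 4 codons.
1 × 6 × 4 × 2 × 4 = 192.

192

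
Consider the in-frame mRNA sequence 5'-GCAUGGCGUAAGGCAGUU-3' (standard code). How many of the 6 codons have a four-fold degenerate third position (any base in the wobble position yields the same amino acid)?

Codon 1 GCA (Ala): third position 4-fold.
Codon 2 UGG (Trp): third position 1-fold.
Codon 3 CGU (Arg): third position 4-fold.
Codon 4 AAG (Lys): third position 2-fold.
Codon 5 GCA (Ala): third position 4-fold.
Codon 6 GUU (Val): third position 4-fold.
Four-fold degenerate third positions: 4.

4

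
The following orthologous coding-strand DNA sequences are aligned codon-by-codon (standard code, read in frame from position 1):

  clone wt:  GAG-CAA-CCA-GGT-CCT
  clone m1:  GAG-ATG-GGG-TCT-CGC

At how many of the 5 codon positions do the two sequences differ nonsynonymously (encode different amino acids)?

4

Codon 1: GAG Glu / GAG Glu — identical.
Codon 2: CAA Gln / ATG Met — nonsynonymous.
Codon 3: CCA Pro / GGG Gly — nonsynonymous.
Codon 4: GGT Gly / TCT Ser — nonsynonymous.
Codon 5: CCT Pro / CGC Arg — nonsynonymous.
Nonsynonymous differences: 4.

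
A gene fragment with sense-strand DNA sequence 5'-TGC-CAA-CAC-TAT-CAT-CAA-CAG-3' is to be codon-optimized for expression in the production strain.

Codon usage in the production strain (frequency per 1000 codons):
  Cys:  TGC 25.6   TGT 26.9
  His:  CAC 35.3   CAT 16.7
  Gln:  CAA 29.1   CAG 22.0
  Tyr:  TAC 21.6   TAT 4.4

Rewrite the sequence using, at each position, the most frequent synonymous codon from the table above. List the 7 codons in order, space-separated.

TGT CAA CAC TAC CAC CAA CAA

Codon 1 (Cys): best is TGT at 26.9.
Codon 2 (Gln): best is CAA at 29.1.
Codon 3 (His): best is CAC at 35.3.
Codon 4 (Tyr): best is TAC at 21.6.
Codon 5 (His): best is CAC at 35.3.
Codon 6 (Gln): best is CAA at 29.1.
Codon 7 (Gln): best is CAA at 29.1.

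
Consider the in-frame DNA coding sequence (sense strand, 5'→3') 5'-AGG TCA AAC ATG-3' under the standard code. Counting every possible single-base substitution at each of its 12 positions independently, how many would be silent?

Codon 1 (AGG, Arg): 2 synonymous substitutions.
Codon 2 (TCA, Ser): 3 synonymous substitutions.
Codon 3 (AAC, Asn): 1 synonymous substitution.
Codon 4 (ATG, Met): 0 synonymous substitutions.
Total: 2 + 3 + 1 + 0 = 6.

6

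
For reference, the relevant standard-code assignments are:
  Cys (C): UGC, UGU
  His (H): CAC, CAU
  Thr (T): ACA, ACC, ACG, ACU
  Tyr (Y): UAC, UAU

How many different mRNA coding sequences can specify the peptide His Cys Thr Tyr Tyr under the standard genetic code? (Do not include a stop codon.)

64

His: 2 codons.
Cys: 2 codons.
Thr: 4 codons.
Tyr: 2 codons.
Tyr: 2 codons.
2 × 2 × 4 × 2 × 2 = 64.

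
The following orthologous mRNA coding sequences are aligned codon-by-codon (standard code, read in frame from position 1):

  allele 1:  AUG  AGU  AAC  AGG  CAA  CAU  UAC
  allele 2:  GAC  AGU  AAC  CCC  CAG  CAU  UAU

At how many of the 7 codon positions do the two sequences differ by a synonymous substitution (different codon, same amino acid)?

Codon 1: AUG Met / GAC Asp — nonsynonymous.
Codon 2: AGU Ser / AGU Ser — identical.
Codon 3: AAC Asn / AAC Asn — identical.
Codon 4: AGG Arg / CCC Pro — nonsynonymous.
Codon 5: CAA Gln / CAG Gln — synonymous.
Codon 6: CAU His / CAU His — identical.
Codon 7: UAC Tyr / UAU Tyr — synonymous.
Synonymous differences: 2.

2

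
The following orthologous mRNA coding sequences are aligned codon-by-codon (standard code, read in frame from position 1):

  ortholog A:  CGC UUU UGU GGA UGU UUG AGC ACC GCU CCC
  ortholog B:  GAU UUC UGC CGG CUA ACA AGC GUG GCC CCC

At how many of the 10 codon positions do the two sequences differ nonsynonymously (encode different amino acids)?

Codon 1: CGC Arg / GAU Asp — nonsynonymous.
Codon 2: UUU Phe / UUC Phe — synonymous.
Codon 3: UGU Cys / UGC Cys — synonymous.
Codon 4: GGA Gly / CGG Arg — nonsynonymous.
Codon 5: UGU Cys / CUA Leu — nonsynonymous.
Codon 6: UUG Leu / ACA Thr — nonsynonymous.
Codon 7: AGC Ser / AGC Ser — identical.
Codon 8: ACC Thr / GUG Val — nonsynonymous.
Codon 9: GCU Ala / GCC Ala — synonymous.
Codon 10: CCC Pro / CCC Pro — identical.
Nonsynonymous differences: 5.

5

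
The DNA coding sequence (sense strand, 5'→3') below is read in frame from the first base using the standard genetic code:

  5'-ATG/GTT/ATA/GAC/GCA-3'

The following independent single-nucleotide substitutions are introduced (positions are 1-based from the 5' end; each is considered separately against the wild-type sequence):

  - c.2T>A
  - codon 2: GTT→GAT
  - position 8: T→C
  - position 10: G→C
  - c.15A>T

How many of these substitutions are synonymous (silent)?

Codon 1: ATG (Met) → AAG (Lys) — missense.
Codon 2: GTT (Val) → GAT (Asp) — missense.
Codon 3: ATA (Ile) → ACA (Thr) — missense.
Codon 4: GAC (Asp) → CAC (His) — missense.
Codon 5: GCA (Ala) → GCT (Ala) — synonymous.
Synonymous: 1 of 5.

1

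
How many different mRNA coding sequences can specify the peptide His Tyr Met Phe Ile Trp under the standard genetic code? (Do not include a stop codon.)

His: 2 codons.
Tyr: 2 codons.
Met: 1 codon.
Phe: 2 codons.
Ile: 3 codons.
Trp: 1 codon.
2 × 2 × 1 × 2 × 3 × 1 = 24.

24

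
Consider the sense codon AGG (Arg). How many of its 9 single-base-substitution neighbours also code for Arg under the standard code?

Position 1: CGG → 1 synonymous.
Position 2: none → 0 synonymous.
Position 3: AGA → 1 synonymous.
Total: 1 + 0 + 1 = 2.

2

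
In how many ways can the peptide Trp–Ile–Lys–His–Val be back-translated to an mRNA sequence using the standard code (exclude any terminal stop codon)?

48

Trp: 1 codon.
Ile: 3 codons.
Lys: 2 codons.
His: 2 codons.
Val: 4 codons.
1 × 3 × 2 × 2 × 4 = 48.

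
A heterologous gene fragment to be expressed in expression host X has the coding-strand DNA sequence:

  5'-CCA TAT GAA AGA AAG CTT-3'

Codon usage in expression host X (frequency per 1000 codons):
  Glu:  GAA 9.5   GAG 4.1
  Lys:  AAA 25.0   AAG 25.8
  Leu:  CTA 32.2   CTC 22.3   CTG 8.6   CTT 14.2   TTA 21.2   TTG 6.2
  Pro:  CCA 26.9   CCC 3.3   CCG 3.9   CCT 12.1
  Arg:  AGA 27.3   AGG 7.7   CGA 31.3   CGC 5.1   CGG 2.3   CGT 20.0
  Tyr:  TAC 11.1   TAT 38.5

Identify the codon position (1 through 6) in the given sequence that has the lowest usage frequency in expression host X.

3

Codon 1 CCA (Pro): 26.9 per 1000.
Codon 2 TAT (Tyr): 38.5 per 1000.
Codon 3 GAA (Glu): 9.5 per 1000.
Codon 4 AGA (Arg): 27.3 per 1000.
Codon 5 AAG (Lys): 25.8 per 1000.
Codon 6 CTT (Leu): 14.2 per 1000.
Lowest frequency is 9.5 at codon 3.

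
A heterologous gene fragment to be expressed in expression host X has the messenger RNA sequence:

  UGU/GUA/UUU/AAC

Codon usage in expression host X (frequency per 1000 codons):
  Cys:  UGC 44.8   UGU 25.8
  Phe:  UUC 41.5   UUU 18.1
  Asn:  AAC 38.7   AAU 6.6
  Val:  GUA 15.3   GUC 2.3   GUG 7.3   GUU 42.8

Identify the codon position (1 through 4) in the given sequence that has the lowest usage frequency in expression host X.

Codon 1 UGU (Cys): 25.8 per 1000.
Codon 2 GUA (Val): 15.3 per 1000.
Codon 3 UUU (Phe): 18.1 per 1000.
Codon 4 AAC (Asn): 38.7 per 1000.
Lowest frequency is 15.3 at codon 2.

2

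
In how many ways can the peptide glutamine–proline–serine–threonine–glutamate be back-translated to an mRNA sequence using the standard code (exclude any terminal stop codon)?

Gln: 2 codons.
Pro: 4 codons.
Ser: 6 codons.
Thr: 4 codons.
Glu: 2 codons.
2 × 4 × 6 × 4 × 2 = 384.

384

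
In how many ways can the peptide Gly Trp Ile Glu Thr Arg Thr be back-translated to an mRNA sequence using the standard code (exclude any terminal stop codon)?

Gly: 4 codons.
Trp: 1 codon.
Ile: 3 codons.
Glu: 2 codons.
Thr: 4 codons.
Arg: 6 codons.
Thr: 4 codons.
4 × 1 × 3 × 2 × 4 × 6 × 4 = 2304.

2304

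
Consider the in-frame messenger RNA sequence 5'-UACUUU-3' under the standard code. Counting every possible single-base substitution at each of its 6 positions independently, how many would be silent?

Codon 1 (UAC, Tyr): 1 synonymous substitution.
Codon 2 (UUU, Phe): 1 synonymous substitution.
Total: 1 + 1 = 2.

2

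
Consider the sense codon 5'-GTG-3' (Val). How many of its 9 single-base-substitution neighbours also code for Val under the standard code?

3

Position 1: none → 0 synonymous.
Position 2: none → 0 synonymous.
Position 3: GTT, GTC, GTA → 3 synonymous.
Total: 0 + 0 + 3 = 3.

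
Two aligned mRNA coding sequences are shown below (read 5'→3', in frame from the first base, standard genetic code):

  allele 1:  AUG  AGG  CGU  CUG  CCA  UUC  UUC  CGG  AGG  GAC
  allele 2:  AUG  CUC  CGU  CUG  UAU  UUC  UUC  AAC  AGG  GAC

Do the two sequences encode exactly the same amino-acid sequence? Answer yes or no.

Codon 1: AUG Met / AUG Met — identical.
Codon 2: AGG Arg / CUC Leu — nonsynonymous.
Codon 3: CGU Arg / CGU Arg — identical.
Codon 4: CUG Leu / CUG Leu — identical.
Codon 5: CCA Pro / UAU Tyr — nonsynonymous.
Codon 6: UUC Phe / UUC Phe — identical.
Codon 7: UUC Phe / UUC Phe — identical.
Codon 8: CGG Arg / AAC Asn — nonsynonymous.
Codon 9: AGG Arg / AGG Arg — identical.
Codon 10: GAC Asp / GAC Asp — identical.
Nonsynonymous differences: 3 → different protein.

no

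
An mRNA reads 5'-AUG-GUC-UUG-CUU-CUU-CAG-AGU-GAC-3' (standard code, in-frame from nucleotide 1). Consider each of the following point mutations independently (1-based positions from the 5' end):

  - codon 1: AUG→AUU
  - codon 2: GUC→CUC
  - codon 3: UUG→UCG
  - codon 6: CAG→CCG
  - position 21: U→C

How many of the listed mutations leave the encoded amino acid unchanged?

Codon 1: AUG (Met) → AUU (Ile) — missense.
Codon 2: GUC (Val) → CUC (Leu) — missense.
Codon 3: UUG (Leu) → UCG (Ser) — missense.
Codon 6: CAG (Gln) → CCG (Pro) — missense.
Codon 7: AGU (Ser) → AGC (Ser) — synonymous.
Synonymous: 1 of 5.

1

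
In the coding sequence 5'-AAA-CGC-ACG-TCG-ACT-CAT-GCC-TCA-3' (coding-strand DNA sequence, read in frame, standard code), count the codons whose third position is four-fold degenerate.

Codon 1 AAA (Lys): third position 2-fold.
Codon 2 CGC (Arg): third position 4-fold.
Codon 3 ACG (Thr): third position 4-fold.
Codon 4 TCG (Ser): third position 4-fold.
Codon 5 ACT (Thr): third position 4-fold.
Codon 6 CAT (His): third position 2-fold.
Codon 7 GCC (Ala): third position 4-fold.
Codon 8 TCA (Ser): third position 4-fold.
Four-fold degenerate third positions: 6.

6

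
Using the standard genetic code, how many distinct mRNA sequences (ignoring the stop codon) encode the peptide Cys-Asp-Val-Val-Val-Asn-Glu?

1024

Cys: 2 codons.
Asp: 2 codons.
Val: 4 codons.
Val: 4 codons.
Val: 4 codons.
Asn: 2 codons.
Glu: 2 codons.
2 × 2 × 4 × 4 × 4 × 2 × 2 = 1024.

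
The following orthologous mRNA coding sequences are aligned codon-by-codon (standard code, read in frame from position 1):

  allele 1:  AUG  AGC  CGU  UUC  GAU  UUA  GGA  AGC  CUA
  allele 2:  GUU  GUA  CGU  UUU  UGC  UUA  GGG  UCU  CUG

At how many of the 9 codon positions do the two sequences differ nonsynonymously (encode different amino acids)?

Codon 1: AUG Met / GUU Val — nonsynonymous.
Codon 2: AGC Ser / GUA Val — nonsynonymous.
Codon 3: CGU Arg / CGU Arg — identical.
Codon 4: UUC Phe / UUU Phe — synonymous.
Codon 5: GAU Asp / UGC Cys — nonsynonymous.
Codon 6: UUA Leu / UUA Leu — identical.
Codon 7: GGA Gly / GGG Gly — synonymous.
Codon 8: AGC Ser / UCU Ser — synonymous.
Codon 9: CUA Leu / CUG Leu — synonymous.
Nonsynonymous differences: 3.

3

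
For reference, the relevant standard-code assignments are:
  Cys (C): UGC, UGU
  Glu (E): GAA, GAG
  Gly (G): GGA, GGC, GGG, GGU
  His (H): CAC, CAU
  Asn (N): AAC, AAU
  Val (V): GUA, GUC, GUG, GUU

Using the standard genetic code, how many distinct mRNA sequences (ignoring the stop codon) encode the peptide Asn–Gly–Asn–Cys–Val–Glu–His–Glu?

Asn: 2 codons.
Gly: 4 codons.
Asn: 2 codons.
Cys: 2 codons.
Val: 4 codons.
Glu: 2 codons.
His: 2 codons.
Glu: 2 codons.
2 × 4 × 2 × 2 × 4 × 2 × 2 × 2 = 1024.

1024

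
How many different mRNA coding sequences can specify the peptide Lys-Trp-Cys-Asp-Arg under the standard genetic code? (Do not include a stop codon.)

48

Lys: 2 codons.
Trp: 1 codon.
Cys: 2 codons.
Asp: 2 codons.
Arg: 6 codons.
2 × 1 × 2 × 2 × 6 = 48.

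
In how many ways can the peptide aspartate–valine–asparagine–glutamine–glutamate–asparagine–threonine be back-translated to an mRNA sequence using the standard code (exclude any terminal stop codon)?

Asp: 2 codons.
Val: 4 codons.
Asn: 2 codons.
Gln: 2 codons.
Glu: 2 codons.
Asn: 2 codons.
Thr: 4 codons.
2 × 4 × 2 × 2 × 2 × 2 × 4 = 512.

512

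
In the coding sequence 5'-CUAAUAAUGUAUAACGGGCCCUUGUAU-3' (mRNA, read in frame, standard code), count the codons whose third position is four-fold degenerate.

Codon 1 CUA (Leu): third position 4-fold.
Codon 2 AUA (Ile): third position 3-fold.
Codon 3 AUG (Met): third position 1-fold.
Codon 4 UAU (Tyr): third position 2-fold.
Codon 5 AAC (Asn): third position 2-fold.
Codon 6 GGG (Gly): third position 4-fold.
Codon 7 CCC (Pro): third position 4-fold.
Codon 8 UUG (Leu): third position 2-fold.
Codon 9 UAU (Tyr): third position 2-fold.
Four-fold degenerate third positions: 3.

3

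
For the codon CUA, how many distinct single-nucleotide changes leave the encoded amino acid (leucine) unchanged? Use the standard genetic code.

4

Position 1: UUA → 1 synonymous.
Position 2: none → 0 synonymous.
Position 3: CUU, CUC, CUG → 3 synonymous.
Total: 1 + 0 + 3 = 4.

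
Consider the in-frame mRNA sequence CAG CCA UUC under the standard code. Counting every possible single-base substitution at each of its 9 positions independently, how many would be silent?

Codon 1 (CAG, Gln): 1 synonymous substitution.
Codon 2 (CCA, Pro): 3 synonymous substitutions.
Codon 3 (UUC, Phe): 1 synonymous substitution.
Total: 1 + 3 + 1 = 5.

5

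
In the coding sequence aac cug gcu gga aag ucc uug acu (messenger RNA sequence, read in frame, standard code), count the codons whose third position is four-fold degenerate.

Codon 1 AAC (Asn): third position 2-fold.
Codon 2 CUG (Leu): third position 4-fold.
Codon 3 GCU (Ala): third position 4-fold.
Codon 4 GGA (Gly): third position 4-fold.
Codon 5 AAG (Lys): third position 2-fold.
Codon 6 UCC (Ser): third position 4-fold.
Codon 7 UUG (Leu): third position 2-fold.
Codon 8 ACU (Thr): third position 4-fold.
Four-fold degenerate third positions: 5.

5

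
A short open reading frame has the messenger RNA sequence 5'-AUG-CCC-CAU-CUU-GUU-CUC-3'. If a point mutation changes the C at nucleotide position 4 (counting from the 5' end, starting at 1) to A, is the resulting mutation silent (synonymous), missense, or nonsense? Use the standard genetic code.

missense

Position 4 falls in codon 2: CCC → Pro.
After the substitution the codon is ACC → Thr.
Pro ≠ Thr, so this is a missense mutation.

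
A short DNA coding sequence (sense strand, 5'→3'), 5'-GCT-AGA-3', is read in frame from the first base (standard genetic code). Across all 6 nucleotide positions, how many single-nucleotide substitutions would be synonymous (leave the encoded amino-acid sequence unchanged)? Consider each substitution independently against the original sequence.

Codon 1 (GCT, Ala): 3 synonymous substitutions.
Codon 2 (AGA, Arg): 2 synonymous substitutions.
Total: 3 + 2 = 5.

5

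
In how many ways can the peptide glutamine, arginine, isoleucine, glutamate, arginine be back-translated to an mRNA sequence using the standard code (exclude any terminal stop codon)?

Gln: 2 codons.
Arg: 6 codons.
Ile: 3 codons.
Glu: 2 codons.
Arg: 6 codons.
2 × 6 × 3 × 2 × 6 = 432.

432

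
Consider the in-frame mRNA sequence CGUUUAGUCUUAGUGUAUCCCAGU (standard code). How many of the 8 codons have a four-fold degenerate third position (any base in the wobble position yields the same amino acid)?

4

Codon 1 CGU (Arg): third position 4-fold.
Codon 2 UUA (Leu): third position 2-fold.
Codon 3 GUC (Val): third position 4-fold.
Codon 4 UUA (Leu): third position 2-fold.
Codon 5 GUG (Val): third position 4-fold.
Codon 6 UAU (Tyr): third position 2-fold.
Codon 7 CCC (Pro): third position 4-fold.
Codon 8 AGU (Ser): third position 2-fold.
Four-fold degenerate third positions: 4.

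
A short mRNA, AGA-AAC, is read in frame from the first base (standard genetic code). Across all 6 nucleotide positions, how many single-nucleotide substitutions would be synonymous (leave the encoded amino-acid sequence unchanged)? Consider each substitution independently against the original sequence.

3

Codon 1 (AGA, Arg): 2 synonymous substitutions.
Codon 2 (AAC, Asn): 1 synonymous substitution.
Total: 2 + 1 = 3.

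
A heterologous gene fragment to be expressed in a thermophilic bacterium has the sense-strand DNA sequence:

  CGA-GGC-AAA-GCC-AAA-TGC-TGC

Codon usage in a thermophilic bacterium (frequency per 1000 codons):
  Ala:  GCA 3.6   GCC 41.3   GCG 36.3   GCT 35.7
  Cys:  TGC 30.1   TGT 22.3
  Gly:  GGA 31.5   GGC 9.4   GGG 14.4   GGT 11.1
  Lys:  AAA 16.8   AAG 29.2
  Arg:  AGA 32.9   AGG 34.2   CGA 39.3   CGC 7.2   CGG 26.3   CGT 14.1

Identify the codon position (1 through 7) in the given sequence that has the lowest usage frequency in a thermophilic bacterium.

2

Codon 1 CGA (Arg): 39.3 per 1000.
Codon 2 GGC (Gly): 9.4 per 1000.
Codon 3 AAA (Lys): 16.8 per 1000.
Codon 4 GCC (Ala): 41.3 per 1000.
Codon 5 AAA (Lys): 16.8 per 1000.
Codon 6 TGC (Cys): 30.1 per 1000.
Codon 7 TGC (Cys): 30.1 per 1000.
Lowest frequency is 9.4 at codon 2.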